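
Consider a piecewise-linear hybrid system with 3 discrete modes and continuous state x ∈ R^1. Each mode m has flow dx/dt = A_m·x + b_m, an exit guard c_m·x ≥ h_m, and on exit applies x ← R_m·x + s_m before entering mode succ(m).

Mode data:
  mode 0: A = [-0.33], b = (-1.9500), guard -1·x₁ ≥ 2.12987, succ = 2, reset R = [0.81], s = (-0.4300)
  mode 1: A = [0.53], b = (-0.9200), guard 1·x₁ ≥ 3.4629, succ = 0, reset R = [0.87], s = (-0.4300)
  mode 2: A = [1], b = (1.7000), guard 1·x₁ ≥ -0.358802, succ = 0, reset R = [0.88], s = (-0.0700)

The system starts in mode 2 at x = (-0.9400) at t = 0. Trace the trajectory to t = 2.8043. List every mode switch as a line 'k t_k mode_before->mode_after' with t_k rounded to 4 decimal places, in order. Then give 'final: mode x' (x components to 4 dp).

Mode 2: guard c·x = -0.3588 hit at Δt = 0.5680 (t = 0.5680), x⁻ = (-0.3588) → reset → x⁺ = (-0.3857), jump to mode 0
Mode 0: guard c·x = 2.1299 hit at Δt = 1.1499 (t = 1.7179), x⁻ = (-2.1299) → reset → x⁺ = (-2.1552), jump to mode 2
Mode 2: flow for 1.0864 to horizon, guard not reached → x = (-3.0490)

1 0.5680 2->0
2 1.7179 0->2
final: 2 -3.0490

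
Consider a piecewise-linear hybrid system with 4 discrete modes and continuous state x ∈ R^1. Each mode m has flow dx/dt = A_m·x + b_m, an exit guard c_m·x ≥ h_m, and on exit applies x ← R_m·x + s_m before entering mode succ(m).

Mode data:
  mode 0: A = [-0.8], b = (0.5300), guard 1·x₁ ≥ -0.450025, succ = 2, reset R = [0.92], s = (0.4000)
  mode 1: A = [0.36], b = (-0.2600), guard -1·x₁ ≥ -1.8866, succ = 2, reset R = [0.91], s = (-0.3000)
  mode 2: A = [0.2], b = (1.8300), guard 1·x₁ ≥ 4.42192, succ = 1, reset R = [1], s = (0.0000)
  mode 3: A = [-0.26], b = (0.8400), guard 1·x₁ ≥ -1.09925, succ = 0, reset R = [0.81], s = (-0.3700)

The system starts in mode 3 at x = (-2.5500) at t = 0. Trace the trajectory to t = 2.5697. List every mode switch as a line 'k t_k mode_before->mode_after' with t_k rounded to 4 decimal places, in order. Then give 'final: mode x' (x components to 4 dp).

Mode 3: guard c·x = -1.0993 hit at Δt = 1.1114 (t = 1.1114), x⁻ = (-1.0993) → reset → x⁺ = (-1.2604), jump to mode 0
Mode 0: guard c·x = -0.4500 hit at Δt = 0.6840 (t = 1.7954), x⁻ = (-0.4500) → reset → x⁺ = (-0.0140), jump to mode 2
Mode 2: flow for 0.7743 to horizon, guard not reached → x = (1.5162)

1 1.1114 3->0
2 1.7954 0->2
final: 2 1.5162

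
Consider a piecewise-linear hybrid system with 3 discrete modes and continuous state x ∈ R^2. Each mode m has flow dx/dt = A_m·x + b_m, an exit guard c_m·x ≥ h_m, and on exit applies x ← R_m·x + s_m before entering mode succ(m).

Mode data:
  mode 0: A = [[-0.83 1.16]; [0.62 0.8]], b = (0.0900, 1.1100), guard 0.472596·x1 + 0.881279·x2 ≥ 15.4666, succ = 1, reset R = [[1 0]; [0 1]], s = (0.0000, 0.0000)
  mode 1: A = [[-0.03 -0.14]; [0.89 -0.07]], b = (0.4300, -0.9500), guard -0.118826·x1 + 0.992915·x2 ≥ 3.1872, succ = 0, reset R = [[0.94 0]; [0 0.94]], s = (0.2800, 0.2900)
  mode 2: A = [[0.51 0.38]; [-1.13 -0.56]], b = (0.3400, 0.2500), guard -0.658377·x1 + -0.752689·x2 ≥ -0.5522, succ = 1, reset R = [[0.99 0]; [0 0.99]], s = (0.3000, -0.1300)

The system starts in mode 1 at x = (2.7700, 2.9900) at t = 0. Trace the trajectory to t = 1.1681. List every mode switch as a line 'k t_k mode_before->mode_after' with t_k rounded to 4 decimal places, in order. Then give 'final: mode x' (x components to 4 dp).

Mode 1: guard c·x = 3.1872 hit at Δt = 0.4304 (t = 0.4304), x⁻ = (2.7228, 3.5358) → reset → x⁺ = (2.8394, 3.6136), jump to mode 0
Mode 0: flow for 0.7377 to horizon, guard not reached → x = (5.9053, 10.0823)

1 0.4304 1->0
final: 0 5.9053 10.0823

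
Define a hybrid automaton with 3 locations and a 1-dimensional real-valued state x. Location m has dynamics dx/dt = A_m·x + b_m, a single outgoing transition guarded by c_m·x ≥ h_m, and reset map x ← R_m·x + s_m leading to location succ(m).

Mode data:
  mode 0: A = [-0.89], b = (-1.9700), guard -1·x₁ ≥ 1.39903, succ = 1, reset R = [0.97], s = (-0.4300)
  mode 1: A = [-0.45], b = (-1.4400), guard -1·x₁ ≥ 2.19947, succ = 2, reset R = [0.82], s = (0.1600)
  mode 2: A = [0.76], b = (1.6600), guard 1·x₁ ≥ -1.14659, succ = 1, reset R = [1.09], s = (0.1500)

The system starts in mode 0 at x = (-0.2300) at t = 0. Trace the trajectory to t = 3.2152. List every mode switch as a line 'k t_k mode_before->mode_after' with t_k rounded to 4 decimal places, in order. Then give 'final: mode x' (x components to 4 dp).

1 1.0001 0->1
2 1.7671 1->2
3 2.6249 2->1
final: 1 -1.5897

Mode 0: guard c·x = 1.3990 hit at Δt = 1.0001 (t = 1.0001), x⁻ = (-1.3990) → reset → x⁺ = (-1.7871), jump to mode 1
Mode 1: guard c·x = 2.1995 hit at Δt = 0.7670 (t = 1.7671), x⁻ = (-2.1995) → reset → x⁺ = (-1.6436), jump to mode 2
Mode 2: guard c·x = -1.1466 hit at Δt = 0.8578 (t = 2.6249), x⁻ = (-1.1466) → reset → x⁺ = (-1.0998), jump to mode 1
Mode 1: flow for 0.5903 to horizon, guard not reached → x = (-1.5897)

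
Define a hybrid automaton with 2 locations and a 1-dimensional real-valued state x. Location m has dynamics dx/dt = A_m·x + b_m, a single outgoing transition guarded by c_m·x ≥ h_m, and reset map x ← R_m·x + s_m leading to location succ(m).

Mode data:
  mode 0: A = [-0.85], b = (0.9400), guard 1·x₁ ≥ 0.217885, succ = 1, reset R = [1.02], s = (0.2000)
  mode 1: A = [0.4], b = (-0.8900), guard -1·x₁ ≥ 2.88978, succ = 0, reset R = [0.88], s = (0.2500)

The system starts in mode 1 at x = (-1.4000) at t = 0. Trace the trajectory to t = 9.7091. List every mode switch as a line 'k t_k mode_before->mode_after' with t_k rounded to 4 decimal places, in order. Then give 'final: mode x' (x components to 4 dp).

Mode 1: guard c·x = 2.8898 hit at Δt = 0.8607 (t = 0.8607), x⁻ = (-2.8898) → reset → x⁺ = (-2.2930), jump to mode 0
Mode 0: guard c·x = 0.2179 hit at Δt = 1.5791 (t = 2.4398), x⁻ = (0.2179) → reset → x⁺ = (0.4222), jump to mode 1
Mode 1: guard c·x = 2.8898 hit at Δt = 2.6070 (t = 5.0468), x⁻ = (-2.8898) → reset → x⁺ = (-2.2930), jump to mode 0
Mode 0: guard c·x = 0.2179 hit at Δt = 1.5791 (t = 6.6259), x⁻ = (0.2179) → reset → x⁺ = (0.4222), jump to mode 1
Mode 1: guard c·x = 2.8898 hit at Δt = 2.6070 (t = 9.2330), x⁻ = (-2.8898) → reset → x⁺ = (-2.2930), jump to mode 0
Mode 0: flow for 0.4761 to horizon, guard not reached → x = (-1.1618)

1 0.8607 1->0
2 2.4398 0->1
3 5.0468 1->0
4 6.6259 0->1
5 9.2330 1->0
final: 0 -1.1618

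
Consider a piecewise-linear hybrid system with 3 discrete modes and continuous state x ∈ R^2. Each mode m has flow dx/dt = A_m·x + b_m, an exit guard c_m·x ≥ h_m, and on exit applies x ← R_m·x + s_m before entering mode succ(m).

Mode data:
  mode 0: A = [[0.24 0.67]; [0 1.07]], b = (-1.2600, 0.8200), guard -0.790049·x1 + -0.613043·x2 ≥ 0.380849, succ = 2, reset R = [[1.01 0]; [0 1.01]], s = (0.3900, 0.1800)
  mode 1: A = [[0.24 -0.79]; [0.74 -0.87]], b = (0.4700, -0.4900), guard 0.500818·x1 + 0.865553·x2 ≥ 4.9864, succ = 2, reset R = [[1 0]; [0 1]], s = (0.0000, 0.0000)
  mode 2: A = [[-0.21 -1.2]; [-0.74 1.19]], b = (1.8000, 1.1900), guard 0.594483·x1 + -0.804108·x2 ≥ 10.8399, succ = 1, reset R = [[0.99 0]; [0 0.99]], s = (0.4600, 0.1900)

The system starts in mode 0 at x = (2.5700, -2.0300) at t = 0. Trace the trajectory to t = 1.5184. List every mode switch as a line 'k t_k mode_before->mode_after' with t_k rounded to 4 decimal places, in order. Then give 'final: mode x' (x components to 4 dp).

1 0.4059 0->2
2 1.1583 2->1
final: 1 10.0504 -3.9695

Mode 0: guard c·x = 0.3808 hit at Δt = 0.4059 (t = 0.4059), x⁻ = (1.6264, -2.7173) → reset → x⁺ = (2.0327, -2.5645), jump to mode 2
Mode 2: guard c·x = 10.8399 hit at Δt = 0.7524 (t = 1.1583), x⁻ = (7.0400, -8.2759) → reset → x⁺ = (7.4296, -8.0031), jump to mode 1
Mode 1: flow for 0.3601 to horizon, guard not reached → x = (10.0504, -3.9695)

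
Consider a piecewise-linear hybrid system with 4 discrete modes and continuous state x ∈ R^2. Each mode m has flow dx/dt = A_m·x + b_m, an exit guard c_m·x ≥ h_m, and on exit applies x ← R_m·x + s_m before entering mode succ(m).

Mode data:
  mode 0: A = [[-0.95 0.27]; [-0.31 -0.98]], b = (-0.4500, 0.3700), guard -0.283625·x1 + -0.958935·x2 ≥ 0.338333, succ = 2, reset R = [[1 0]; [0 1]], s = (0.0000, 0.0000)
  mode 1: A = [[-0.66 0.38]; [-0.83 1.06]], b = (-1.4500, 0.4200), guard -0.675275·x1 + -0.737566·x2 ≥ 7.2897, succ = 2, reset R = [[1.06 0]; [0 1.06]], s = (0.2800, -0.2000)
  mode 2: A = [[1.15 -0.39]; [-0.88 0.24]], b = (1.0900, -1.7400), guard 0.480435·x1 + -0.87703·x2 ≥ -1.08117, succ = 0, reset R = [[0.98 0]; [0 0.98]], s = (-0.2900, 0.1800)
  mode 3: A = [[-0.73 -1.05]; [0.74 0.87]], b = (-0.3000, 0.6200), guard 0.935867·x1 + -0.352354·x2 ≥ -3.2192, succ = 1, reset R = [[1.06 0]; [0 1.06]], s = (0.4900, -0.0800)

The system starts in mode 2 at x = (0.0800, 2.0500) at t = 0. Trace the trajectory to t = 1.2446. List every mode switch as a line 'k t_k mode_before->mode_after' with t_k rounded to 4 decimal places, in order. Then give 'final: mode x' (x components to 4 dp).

1 0.4213 2->0
final: 0 -0.0566 0.9124

Mode 2: guard c·x = -1.0812 hit at Δt = 0.4213 (t = 0.4213), x⁻ = (0.3456, 1.4221) → reset → x⁺ = (0.0486, 1.5736), jump to mode 0
Mode 0: flow for 0.8233 to horizon, guard not reached → x = (-0.0566, 0.9124)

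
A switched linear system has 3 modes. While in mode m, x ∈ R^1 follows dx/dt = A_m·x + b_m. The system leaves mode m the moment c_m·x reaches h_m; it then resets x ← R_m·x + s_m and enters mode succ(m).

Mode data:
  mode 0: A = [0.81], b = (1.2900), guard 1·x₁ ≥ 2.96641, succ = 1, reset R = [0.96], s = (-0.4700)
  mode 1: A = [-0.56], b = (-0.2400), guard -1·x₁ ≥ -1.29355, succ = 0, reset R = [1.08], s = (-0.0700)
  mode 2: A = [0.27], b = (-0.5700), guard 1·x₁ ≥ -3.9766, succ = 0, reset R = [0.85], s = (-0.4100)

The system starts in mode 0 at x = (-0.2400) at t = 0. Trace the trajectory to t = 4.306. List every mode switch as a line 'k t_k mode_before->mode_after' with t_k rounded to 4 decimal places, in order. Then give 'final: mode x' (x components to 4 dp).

1 1.5001 0->1
2 2.3721 1->0
3 2.9223 0->1
4 3.7943 1->0
final: 0 2.8266

Mode 0: guard c·x = 2.9664 hit at Δt = 1.5001 (t = 1.5001), x⁻ = (2.9664) → reset → x⁺ = (2.3778), jump to mode 1
Mode 1: guard c·x = -1.2935 hit at Δt = 0.8720 (t = 2.3721), x⁻ = (1.2935) → reset → x⁺ = (1.3270), jump to mode 0
Mode 0: guard c·x = 2.9664 hit at Δt = 0.5502 (t = 2.9223), x⁻ = (2.9664) → reset → x⁺ = (2.3778), jump to mode 1
Mode 1: guard c·x = -1.2935 hit at Δt = 0.8720 (t = 3.7943), x⁻ = (1.2935) → reset → x⁺ = (1.3270), jump to mode 0
Mode 0: flow for 0.5117 to horizon, guard not reached → x = (2.8266)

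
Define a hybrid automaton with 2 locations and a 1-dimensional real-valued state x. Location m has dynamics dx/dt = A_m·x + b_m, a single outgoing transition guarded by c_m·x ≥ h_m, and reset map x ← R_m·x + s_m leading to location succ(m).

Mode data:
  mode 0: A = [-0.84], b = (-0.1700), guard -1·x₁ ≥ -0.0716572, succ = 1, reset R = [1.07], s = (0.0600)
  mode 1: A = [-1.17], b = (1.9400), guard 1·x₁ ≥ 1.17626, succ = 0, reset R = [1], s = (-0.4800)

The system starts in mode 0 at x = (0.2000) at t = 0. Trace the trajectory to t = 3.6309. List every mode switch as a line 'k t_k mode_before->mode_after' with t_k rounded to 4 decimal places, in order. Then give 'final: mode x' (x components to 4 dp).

Mode 0: guard c·x = -0.0717 hit at Δt = 0.4573 (t = 0.4573), x⁻ = (0.0717) → reset → x⁺ = (0.1367), jump to mode 1
Mode 1: guard c·x = 1.1763 hit at Δt = 0.9827 (t = 1.4400), x⁻ = (1.1763) → reset → x⁺ = (0.6963), jump to mode 0
Mode 0: guard c·x = -0.0717 hit at Δt = 1.4138 (t = 2.8538), x⁻ = (0.0717) → reset → x⁺ = (0.1367), jump to mode 1
Mode 1: flow for 0.7771 to horizon, guard not reached → x = (1.0452)

1 0.4573 0->1
2 1.4400 1->0
3 2.8538 0->1
final: 1 1.0452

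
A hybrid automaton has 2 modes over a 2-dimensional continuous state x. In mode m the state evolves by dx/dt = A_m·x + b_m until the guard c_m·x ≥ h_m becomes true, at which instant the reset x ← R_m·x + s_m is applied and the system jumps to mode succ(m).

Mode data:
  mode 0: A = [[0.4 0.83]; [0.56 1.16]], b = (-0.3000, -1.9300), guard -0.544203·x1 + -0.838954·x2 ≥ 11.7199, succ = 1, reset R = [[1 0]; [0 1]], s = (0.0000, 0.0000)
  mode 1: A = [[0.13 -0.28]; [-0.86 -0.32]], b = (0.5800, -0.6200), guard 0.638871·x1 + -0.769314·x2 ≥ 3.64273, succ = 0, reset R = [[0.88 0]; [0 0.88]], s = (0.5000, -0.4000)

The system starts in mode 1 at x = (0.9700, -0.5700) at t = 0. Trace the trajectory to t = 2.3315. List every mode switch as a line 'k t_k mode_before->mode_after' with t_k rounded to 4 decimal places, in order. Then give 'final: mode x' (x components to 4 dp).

Mode 1: guard c·x = 3.6427 hit at Δt = 1.2953 (t = 1.2953), x⁻ = (2.5538, -2.6143) → reset → x⁺ = (2.7473, -2.7006), jump to mode 0
Mode 0: flow for 1.0362 to horizon, guard not reached → x = (-2.2289, -11.2197)

1 1.2953 1->0
final: 0 -2.2289 -11.2197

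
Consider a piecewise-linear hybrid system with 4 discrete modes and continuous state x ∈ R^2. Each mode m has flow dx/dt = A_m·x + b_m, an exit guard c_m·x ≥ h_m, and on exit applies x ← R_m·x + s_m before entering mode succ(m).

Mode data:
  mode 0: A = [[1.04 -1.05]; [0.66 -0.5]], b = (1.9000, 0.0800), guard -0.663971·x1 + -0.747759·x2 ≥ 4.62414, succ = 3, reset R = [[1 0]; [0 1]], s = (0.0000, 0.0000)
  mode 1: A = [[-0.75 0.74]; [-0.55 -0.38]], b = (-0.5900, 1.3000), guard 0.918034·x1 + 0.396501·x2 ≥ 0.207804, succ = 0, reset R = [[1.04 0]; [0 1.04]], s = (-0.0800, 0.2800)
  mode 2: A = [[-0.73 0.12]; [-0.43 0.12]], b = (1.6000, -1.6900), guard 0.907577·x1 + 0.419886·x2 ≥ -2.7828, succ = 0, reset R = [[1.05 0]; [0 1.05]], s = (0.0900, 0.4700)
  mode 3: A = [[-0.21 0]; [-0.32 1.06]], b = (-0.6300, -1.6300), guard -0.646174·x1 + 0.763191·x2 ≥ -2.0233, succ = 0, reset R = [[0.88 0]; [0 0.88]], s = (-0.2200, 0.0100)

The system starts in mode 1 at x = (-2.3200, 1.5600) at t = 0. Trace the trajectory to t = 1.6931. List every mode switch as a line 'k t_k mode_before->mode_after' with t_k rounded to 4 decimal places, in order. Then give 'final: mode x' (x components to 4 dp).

1 0.6881 1->0
final: 0 -3.1025 0.6940

Mode 1: guard c·x = 0.2078 hit at Δt = 0.6881 (t = 0.6881), x⁻ = (-0.8525, 2.4979) → reset → x⁺ = (-0.9666, 2.8778), jump to mode 0
Mode 0: flow for 1.0050 to horizon, guard not reached → x = (-3.1025, 0.6940)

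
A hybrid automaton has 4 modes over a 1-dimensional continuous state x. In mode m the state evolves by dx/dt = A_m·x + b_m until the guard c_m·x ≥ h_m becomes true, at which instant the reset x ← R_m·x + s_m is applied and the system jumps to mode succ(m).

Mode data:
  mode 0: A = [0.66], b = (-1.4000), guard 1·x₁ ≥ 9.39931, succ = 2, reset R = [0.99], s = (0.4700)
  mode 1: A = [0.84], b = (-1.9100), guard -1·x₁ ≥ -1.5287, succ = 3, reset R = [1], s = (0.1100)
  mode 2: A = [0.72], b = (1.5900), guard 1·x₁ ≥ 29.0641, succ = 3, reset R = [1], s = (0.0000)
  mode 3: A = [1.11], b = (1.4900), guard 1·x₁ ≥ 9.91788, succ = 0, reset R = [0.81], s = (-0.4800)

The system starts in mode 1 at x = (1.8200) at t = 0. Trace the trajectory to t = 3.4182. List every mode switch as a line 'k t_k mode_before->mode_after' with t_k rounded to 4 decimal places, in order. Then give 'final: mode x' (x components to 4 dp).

Mode 1: guard c·x = -1.5287 hit at Δt = 0.5903 (t = 0.5903), x⁻ = (1.5287) → reset → x⁺ = (1.6387), jump to mode 3
Mode 3: guard c·x = 9.9179 hit at Δt = 1.1973 (t = 1.7876), x⁻ = (9.9179) → reset → x⁺ = (7.5535), jump to mode 0
Mode 0: guard c·x = 9.3993 hit at Δt = 0.4432 (t = 2.2308), x⁻ = (9.3993) → reset → x⁺ = (9.7753), jump to mode 2
Mode 2: flow for 1.1874 to horizon, guard not reached → x = (25.9676)

1 0.5903 1->3
2 1.7876 3->0
3 2.2308 0->2
final: 2 25.9676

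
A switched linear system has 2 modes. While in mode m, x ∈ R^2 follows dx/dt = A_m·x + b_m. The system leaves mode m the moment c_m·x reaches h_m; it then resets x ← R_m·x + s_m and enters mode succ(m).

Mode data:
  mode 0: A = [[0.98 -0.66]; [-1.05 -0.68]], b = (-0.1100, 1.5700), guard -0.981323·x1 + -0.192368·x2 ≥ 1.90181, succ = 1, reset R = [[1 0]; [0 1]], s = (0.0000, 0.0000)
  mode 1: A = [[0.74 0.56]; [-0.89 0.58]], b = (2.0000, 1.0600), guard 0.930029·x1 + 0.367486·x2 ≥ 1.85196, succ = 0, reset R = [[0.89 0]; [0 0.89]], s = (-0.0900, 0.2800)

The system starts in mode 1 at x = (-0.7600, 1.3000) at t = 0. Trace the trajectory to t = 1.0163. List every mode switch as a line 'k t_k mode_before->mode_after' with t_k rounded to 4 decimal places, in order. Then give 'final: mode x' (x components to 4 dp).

Mode 1: guard c·x = 1.8520 hit at Δt = 0.5639 (t = 0.5639), x⁻ = (0.9939, 2.5241) → reset → x⁺ = (0.7946, 2.5265), jump to mode 0
Mode 0: flow for 0.4524 to horizon, guard not reached → x = (0.2845, 2.2487)

1 0.5639 1->0
final: 0 0.2845 2.2487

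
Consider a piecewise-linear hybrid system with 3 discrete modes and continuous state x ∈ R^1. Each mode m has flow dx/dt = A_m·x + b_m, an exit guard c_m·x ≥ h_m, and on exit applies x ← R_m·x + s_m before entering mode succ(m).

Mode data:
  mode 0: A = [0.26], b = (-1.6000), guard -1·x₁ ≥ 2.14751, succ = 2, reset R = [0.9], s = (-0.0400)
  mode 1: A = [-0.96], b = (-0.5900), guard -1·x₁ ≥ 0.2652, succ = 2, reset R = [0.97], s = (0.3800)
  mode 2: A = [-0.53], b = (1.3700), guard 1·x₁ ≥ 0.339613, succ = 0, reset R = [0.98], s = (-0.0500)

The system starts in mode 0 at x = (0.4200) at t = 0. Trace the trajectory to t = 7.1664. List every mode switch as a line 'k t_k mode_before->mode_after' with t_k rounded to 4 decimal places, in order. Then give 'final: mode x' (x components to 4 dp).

Mode 0: guard c·x = 2.1475 hit at Δt = 1.4232 (t = 1.4232), x⁻ = (-2.1475) → reset → x⁺ = (-1.9728), jump to mode 2
Mode 2: guard c·x = 0.3396 hit at Δt = 1.3358 (t = 2.7590), x⁻ = (0.3396) → reset → x⁺ = (0.2828), jump to mode 0
Mode 0: guard c·x = 2.1475 hit at Δt = 1.3323 (t = 4.0913), x⁻ = (-2.1475) → reset → x⁺ = (-1.9728), jump to mode 2
Mode 2: guard c·x = 0.3396 hit at Δt = 1.3358 (t = 5.4271), x⁻ = (0.3396) → reset → x⁺ = (0.2828), jump to mode 0
Mode 0: guard c·x = 2.1475 hit at Δt = 1.3323 (t = 6.7593), x⁻ = (-2.1475) → reset → x⁺ = (-1.9728), jump to mode 2
Mode 2: flow for 0.4071 to horizon, guard not reached → x = (-1.0883)

1 1.4232 0->2
2 2.7590 2->0
3 4.0913 0->2
4 5.4271 2->0
5 6.7593 0->2
final: 2 -1.0883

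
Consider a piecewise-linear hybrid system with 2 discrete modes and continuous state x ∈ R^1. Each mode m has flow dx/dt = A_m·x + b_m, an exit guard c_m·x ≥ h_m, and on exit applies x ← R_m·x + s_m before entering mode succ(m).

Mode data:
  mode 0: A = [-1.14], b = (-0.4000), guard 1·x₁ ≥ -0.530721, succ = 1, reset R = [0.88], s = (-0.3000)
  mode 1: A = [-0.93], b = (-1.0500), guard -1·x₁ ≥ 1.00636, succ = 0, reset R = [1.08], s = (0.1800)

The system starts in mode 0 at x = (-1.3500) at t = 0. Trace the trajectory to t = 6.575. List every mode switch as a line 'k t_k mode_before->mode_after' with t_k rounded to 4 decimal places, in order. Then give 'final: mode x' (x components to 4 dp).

1 1.5042 0->1
2 2.6678 1->0
3 3.6578 0->1
4 4.8214 1->0
5 5.8115 0->1
final: 1 -0.9511

Mode 0: guard c·x = -0.5307 hit at Δt = 1.5042 (t = 1.5042), x⁻ = (-0.5307) → reset → x⁺ = (-0.7670), jump to mode 1
Mode 1: guard c·x = 1.0064 hit at Δt = 1.1636 (t = 2.6678), x⁻ = (-1.0064) → reset → x⁺ = (-0.9069), jump to mode 0
Mode 0: guard c·x = -0.5307 hit at Δt = 0.9901 (t = 3.6578), x⁻ = (-0.5307) → reset → x⁺ = (-0.7670), jump to mode 1
Mode 1: guard c·x = 1.0064 hit at Δt = 1.1636 (t = 4.8214), x⁻ = (-1.0064) → reset → x⁺ = (-0.9069), jump to mode 0
Mode 0: guard c·x = -0.5307 hit at Δt = 0.9901 (t = 5.8115), x⁻ = (-0.5307) → reset → x⁺ = (-0.7670), jump to mode 1
Mode 1: flow for 0.7635 to horizon, guard not reached → x = (-0.9511)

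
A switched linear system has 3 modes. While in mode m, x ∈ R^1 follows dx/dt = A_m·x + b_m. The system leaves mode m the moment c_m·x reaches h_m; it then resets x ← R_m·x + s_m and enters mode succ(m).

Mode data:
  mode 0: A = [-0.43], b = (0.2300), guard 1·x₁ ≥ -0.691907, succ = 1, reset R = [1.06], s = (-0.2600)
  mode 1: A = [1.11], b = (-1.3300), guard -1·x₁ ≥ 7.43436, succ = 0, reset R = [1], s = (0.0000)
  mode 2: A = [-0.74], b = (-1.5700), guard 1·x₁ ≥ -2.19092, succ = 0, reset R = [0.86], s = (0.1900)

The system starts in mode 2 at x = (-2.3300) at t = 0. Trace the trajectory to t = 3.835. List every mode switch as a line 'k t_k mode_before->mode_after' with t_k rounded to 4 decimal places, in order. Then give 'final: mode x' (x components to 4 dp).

1 1.4877 2->0
2 2.8766 0->1
final: 1 -5.1522

Mode 2: guard c·x = -2.1909 hit at Δt = 1.4877 (t = 1.4877), x⁻ = (-2.1909) → reset → x⁺ = (-1.6942), jump to mode 0
Mode 0: guard c·x = -0.6919 hit at Δt = 1.3888 (t = 2.8766), x⁻ = (-0.6919) → reset → x⁺ = (-0.9934), jump to mode 1
Mode 1: flow for 0.9584 to horizon, guard not reached → x = (-5.1522)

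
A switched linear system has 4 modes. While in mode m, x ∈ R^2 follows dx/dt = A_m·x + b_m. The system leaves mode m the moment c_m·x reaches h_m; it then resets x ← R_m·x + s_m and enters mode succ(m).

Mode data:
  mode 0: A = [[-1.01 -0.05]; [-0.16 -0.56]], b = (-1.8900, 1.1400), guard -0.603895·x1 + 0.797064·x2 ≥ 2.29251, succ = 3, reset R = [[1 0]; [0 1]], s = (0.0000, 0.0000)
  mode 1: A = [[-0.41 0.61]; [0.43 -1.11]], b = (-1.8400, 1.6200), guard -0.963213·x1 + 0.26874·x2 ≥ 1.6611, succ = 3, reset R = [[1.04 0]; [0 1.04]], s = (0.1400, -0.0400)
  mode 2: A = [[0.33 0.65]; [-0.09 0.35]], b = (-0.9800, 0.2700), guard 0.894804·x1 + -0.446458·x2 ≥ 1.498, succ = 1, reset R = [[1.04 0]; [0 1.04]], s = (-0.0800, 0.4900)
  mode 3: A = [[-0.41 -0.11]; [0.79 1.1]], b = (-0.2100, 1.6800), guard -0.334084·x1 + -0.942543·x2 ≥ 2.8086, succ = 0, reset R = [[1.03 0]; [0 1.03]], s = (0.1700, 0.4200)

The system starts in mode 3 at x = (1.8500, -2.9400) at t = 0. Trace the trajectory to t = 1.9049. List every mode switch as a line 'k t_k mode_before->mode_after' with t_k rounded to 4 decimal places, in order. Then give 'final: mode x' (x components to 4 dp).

1 1.0102 3->0
final: 0 -0.4310 -1.1359

Mode 3: guard c·x = 2.8086 hit at Δt = 1.0102 (t = 1.0102), x⁻ = (1.3340, -3.4526) → reset → x⁺ = (1.5440, -3.1362), jump to mode 0
Mode 0: flow for 0.8947 to horizon, guard not reached → x = (-0.4310, -1.1359)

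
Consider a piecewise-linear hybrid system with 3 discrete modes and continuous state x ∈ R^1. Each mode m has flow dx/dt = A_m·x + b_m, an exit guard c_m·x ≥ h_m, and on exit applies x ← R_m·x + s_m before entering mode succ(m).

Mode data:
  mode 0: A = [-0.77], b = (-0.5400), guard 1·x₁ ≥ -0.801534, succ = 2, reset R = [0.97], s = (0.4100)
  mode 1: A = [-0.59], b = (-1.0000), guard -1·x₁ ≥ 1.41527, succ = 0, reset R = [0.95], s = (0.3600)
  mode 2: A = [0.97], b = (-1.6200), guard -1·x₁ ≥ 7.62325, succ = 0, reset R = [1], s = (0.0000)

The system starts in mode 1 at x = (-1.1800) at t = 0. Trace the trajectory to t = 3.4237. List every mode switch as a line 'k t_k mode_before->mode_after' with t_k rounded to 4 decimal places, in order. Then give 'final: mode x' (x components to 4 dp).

1 1.0347 1->0
2 2.3836 0->2
final: 2 -3.9180

Mode 1: guard c·x = 1.4153 hit at Δt = 1.0347 (t = 1.0347), x⁻ = (-1.4153) → reset → x⁺ = (-0.9845), jump to mode 0
Mode 0: guard c·x = -0.8015 hit at Δt = 1.3489 (t = 2.3836), x⁻ = (-0.8015) → reset → x⁺ = (-0.3675), jump to mode 2
Mode 2: flow for 1.0401 to horizon, guard not reached → x = (-3.9180)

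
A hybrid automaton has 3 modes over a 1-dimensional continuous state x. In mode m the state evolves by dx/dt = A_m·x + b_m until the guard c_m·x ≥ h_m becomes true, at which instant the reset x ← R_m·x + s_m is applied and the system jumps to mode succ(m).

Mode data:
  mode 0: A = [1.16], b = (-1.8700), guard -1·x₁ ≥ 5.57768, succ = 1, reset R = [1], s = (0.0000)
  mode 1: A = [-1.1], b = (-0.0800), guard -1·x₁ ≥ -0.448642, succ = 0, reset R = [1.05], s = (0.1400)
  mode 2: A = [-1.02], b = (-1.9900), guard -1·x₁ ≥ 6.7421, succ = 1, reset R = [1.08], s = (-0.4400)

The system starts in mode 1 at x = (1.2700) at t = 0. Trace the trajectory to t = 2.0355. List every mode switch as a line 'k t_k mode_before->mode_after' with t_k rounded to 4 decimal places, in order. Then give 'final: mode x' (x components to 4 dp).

Mode 1: guard c·x = -0.4486 hit at Δt = 0.8600 (t = 0.8600), x⁻ = (0.4486) → reset → x⁺ = (0.6111), jump to mode 0
Mode 0: flow for 1.1755 to horizon, guard not reached → x = (-2.3020)

1 0.8600 1->0
final: 0 -2.3020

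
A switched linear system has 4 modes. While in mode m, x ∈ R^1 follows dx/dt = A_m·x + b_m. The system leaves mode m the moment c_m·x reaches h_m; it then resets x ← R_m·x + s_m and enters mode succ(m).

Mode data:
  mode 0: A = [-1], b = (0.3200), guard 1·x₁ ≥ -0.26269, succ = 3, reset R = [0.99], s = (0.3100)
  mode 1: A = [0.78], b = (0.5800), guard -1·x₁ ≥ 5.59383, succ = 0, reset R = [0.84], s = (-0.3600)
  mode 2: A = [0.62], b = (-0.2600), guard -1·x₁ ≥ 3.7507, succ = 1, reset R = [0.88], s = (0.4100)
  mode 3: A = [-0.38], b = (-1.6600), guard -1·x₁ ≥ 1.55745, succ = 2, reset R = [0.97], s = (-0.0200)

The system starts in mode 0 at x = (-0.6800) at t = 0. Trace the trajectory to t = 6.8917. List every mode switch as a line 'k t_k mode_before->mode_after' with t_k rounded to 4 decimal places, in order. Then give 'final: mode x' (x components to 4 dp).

Mode 0: guard c·x = -0.2627 hit at Δt = 0.5401 (t = 0.5401), x⁻ = (-0.2627) → reset → x⁺ = (0.0499), jump to mode 3
Mode 3: guard c·x = 1.5575 hit at Δt = 1.1901 (t = 1.7302), x⁻ = (-1.5575) → reset → x⁺ = (-1.5307), jump to mode 2
Mode 2: guard c·x = 3.7507 hit at Δt = 1.2259 (t = 2.9561), x⁻ = (-3.7507) → reset → x⁺ = (-2.8906), jump to mode 1
Mode 1: guard c·x = 5.5938 hit at Δt = 1.0448 (t = 4.0009), x⁻ = (-5.5938) → reset → x⁺ = (-5.0588), jump to mode 0
Mode 0: guard c·x = -0.2627 hit at Δt = 2.2226 (t = 6.2235), x⁻ = (-0.2627) → reset → x⁺ = (0.0499), jump to mode 3
Mode 3: flow for 0.6682 to horizon, guard not reached → x = (-0.9409)

1 0.5401 0->3
2 1.7302 3->2
3 2.9561 2->1
4 4.0009 1->0
5 6.2235 0->3
final: 3 -0.9409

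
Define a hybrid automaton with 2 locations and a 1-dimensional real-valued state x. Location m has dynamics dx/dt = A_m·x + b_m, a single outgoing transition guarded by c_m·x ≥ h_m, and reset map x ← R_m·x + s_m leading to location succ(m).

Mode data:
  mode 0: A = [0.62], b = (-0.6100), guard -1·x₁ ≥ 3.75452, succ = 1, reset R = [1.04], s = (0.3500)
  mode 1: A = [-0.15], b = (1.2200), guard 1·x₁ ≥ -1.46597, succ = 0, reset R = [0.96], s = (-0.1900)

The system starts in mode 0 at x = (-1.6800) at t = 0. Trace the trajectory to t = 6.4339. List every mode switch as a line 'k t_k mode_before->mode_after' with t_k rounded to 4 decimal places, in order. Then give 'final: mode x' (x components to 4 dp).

Mode 0: guard c·x = 3.7545 hit at Δt = 0.9289 (t = 0.9289), x⁻ = (-3.7545) → reset → x⁺ = (-3.5547), jump to mode 1
Mode 1: guard c·x = -1.4660 hit at Δt = 1.3125 (t = 2.2414), x⁻ = (-1.4660) → reset → x⁺ = (-1.5973), jump to mode 0
Mode 0: guard c·x = 3.7545 hit at Δt = 0.9797 (t = 3.2211), x⁻ = (-3.7545) → reset → x⁺ = (-3.5547), jump to mode 1
Mode 1: guard c·x = -1.4660 hit at Δt = 1.3125 (t = 4.5336), x⁻ = (-1.4660) → reset → x⁺ = (-1.5973), jump to mode 0
Mode 0: guard c·x = 3.7545 hit at Δt = 0.9797 (t = 5.5134), x⁻ = (-3.7545) → reset → x⁺ = (-3.5547), jump to mode 1
Mode 1: flow for 0.9205 to horizon, guard not reached → x = (-2.0473)

1 0.9289 0->1
2 2.2414 1->0
3 3.2211 0->1
4 4.5336 1->0
5 5.5134 0->1
final: 1 -2.0473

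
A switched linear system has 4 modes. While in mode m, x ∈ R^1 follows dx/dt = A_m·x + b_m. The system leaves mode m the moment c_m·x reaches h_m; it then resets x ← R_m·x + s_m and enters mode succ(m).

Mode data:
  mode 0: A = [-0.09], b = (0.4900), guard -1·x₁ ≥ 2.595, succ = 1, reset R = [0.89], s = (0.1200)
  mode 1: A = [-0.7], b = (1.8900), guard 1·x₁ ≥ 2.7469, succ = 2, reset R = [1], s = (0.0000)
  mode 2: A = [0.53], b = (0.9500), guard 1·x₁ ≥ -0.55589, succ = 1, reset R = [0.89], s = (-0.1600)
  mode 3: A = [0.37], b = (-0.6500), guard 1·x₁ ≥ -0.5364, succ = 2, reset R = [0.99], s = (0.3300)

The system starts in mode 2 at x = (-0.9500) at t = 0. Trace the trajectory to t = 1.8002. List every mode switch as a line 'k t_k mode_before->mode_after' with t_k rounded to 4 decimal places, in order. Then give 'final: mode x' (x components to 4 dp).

1 0.7241 2->1
final: 1 1.1205

Mode 2: guard c·x = -0.5559 hit at Δt = 0.7241 (t = 0.7241), x⁻ = (-0.5559) → reset → x⁺ = (-0.6547), jump to mode 1
Mode 1: flow for 1.0761 to horizon, guard not reached → x = (1.1205)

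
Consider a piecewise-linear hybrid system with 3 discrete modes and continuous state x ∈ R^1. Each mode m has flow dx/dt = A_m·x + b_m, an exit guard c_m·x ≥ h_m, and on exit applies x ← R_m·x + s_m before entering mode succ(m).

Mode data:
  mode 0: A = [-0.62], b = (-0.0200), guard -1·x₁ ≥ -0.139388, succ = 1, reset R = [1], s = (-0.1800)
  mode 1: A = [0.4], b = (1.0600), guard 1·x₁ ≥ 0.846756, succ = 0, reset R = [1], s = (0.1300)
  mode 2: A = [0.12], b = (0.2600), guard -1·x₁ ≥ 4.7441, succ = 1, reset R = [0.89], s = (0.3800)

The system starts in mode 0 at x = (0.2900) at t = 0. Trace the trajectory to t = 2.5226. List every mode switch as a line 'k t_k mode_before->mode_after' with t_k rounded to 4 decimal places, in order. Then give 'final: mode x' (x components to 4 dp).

Mode 0: guard c·x = -0.1394 hit at Δt = 1.0160 (t = 1.0160), x⁻ = (0.1394) → reset → x⁺ = (-0.0406), jump to mode 1
Mode 1: guard c·x = 0.8468 hit at Δt = 0.7318 (t = 1.7478), x⁻ = (0.8468) → reset → x⁺ = (0.9768), jump to mode 0
Mode 0: flow for 0.7748 to horizon, guard not reached → x = (0.5919)

1 1.0160 0->1
2 1.7478 1->0
final: 0 0.5919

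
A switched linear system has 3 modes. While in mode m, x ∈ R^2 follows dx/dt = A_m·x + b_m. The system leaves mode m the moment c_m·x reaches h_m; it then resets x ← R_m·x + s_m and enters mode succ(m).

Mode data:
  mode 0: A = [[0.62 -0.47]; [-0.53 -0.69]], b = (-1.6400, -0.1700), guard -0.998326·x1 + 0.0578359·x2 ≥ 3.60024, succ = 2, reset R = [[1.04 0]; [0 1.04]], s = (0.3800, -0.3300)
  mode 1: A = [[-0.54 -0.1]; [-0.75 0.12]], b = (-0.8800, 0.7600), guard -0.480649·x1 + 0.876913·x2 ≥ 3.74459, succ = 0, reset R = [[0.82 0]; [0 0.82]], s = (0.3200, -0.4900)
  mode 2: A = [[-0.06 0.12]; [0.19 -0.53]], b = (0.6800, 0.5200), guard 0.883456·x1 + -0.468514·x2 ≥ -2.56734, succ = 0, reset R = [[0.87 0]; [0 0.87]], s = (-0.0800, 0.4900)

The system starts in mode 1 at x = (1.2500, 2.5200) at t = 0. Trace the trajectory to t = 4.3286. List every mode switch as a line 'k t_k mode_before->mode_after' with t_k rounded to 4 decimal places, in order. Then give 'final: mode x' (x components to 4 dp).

1 1.4506 1->0
2 2.3292 0->2
3 3.2414 2->0
4 3.5903 0->2
final: 2 -2.5542 0.8473

Mode 1: guard c·x = 3.7446 hit at Δt = 1.4506 (t = 1.4506), x⁻ = (-0.6285, 3.9257) → reset → x⁺ = (-0.1954, 2.7291), jump to mode 0
Mode 0: guard c·x = 3.6002 hit at Δt = 0.8786 (t = 2.3292), x⁻ = (-3.4885, 2.0336) → reset → x⁺ = (-3.2480, 1.7850), jump to mode 2
Mode 2: guard c·x = -2.5673 hit at Δt = 0.9122 (t = 3.2414), x⁻ = (-2.3224, 1.1006) → reset → x⁺ = (-2.1005, 1.4475), jump to mode 0
Mode 0: guard c·x = 3.6002 hit at Δt = 0.3489 (t = 3.5903), x⁻ = (-3.5167, 1.5469) → reset → x⁺ = (-3.2773, 1.2788), jump to mode 2
Mode 2: flow for 0.7383 to horizon, guard not reached → x = (-2.5542, 0.8473)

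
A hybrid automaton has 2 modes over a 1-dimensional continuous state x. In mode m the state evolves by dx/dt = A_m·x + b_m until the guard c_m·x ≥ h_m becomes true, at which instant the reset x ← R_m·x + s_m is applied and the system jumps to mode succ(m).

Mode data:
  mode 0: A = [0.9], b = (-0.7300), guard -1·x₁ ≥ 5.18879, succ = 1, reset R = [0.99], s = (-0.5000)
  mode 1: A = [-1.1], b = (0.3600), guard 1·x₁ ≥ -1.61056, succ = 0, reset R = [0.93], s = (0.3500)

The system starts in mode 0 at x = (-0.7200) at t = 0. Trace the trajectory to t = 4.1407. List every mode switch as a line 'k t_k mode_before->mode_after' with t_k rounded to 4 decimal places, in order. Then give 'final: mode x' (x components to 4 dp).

1 1.5175 0->1
2 2.5395 1->0
3 3.7832 0->1
final: 1 -3.6978

Mode 0: guard c·x = 5.1888 hit at Δt = 1.5175 (t = 1.5175), x⁻ = (-5.1888) → reset → x⁺ = (-5.6369), jump to mode 1
Mode 1: guard c·x = -1.6106 hit at Δt = 1.0220 (t = 2.5395), x⁻ = (-1.6106) → reset → x⁺ = (-1.1478), jump to mode 0
Mode 0: guard c·x = 5.1888 hit at Δt = 1.2437 (t = 3.7832), x⁻ = (-5.1888) → reset → x⁺ = (-5.6369), jump to mode 1
Mode 1: flow for 0.3575 to horizon, guard not reached → x = (-3.6978)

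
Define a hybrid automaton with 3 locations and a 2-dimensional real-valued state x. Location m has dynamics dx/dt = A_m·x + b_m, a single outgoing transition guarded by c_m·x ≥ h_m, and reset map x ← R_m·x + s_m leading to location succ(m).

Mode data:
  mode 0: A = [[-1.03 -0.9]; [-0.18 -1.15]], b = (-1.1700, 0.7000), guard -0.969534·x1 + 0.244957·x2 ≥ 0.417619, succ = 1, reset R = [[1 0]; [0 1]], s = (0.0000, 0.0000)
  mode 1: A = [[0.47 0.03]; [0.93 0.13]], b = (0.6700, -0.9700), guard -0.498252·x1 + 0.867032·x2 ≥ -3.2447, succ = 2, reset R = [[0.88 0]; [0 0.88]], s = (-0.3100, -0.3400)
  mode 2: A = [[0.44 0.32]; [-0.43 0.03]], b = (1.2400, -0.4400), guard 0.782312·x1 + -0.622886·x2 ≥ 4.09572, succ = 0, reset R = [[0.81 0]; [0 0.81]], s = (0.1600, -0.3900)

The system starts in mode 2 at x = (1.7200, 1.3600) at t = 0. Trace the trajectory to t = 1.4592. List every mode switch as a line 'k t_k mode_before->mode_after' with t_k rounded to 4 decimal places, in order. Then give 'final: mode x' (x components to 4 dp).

Mode 2: guard c·x = 4.0957 hit at Δt = 1.0876 (t = 1.0876), x⁻ = (4.7670, -0.5883) → reset → x⁺ = (4.0213, -0.8665), jump to mode 0
Mode 0: flow for 0.3716 to horizon, guard not reached → x = (2.5709, -0.5281)

1 1.0876 2->0
final: 0 2.5709 -0.5281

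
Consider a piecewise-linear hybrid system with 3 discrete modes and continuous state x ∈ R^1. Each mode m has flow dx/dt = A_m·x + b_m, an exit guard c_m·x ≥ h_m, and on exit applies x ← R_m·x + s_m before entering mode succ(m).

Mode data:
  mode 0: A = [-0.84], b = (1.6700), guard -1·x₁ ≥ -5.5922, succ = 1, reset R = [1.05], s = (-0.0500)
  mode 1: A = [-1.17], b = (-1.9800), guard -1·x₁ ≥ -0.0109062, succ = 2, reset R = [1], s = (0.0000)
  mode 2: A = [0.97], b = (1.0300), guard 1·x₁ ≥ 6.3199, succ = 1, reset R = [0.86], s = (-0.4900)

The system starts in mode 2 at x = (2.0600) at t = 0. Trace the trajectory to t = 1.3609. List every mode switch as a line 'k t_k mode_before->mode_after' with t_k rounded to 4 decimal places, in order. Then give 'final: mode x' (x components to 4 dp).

Mode 2: guard c·x = 6.3199 hit at Δt = 0.8872 (t = 0.8872), x⁻ = (6.3199) → reset → x⁺ = (4.9451), jump to mode 1
Mode 1: flow for 0.4737 to horizon, guard not reached → x = (2.1210)

1 0.8872 2->1
final: 1 2.1210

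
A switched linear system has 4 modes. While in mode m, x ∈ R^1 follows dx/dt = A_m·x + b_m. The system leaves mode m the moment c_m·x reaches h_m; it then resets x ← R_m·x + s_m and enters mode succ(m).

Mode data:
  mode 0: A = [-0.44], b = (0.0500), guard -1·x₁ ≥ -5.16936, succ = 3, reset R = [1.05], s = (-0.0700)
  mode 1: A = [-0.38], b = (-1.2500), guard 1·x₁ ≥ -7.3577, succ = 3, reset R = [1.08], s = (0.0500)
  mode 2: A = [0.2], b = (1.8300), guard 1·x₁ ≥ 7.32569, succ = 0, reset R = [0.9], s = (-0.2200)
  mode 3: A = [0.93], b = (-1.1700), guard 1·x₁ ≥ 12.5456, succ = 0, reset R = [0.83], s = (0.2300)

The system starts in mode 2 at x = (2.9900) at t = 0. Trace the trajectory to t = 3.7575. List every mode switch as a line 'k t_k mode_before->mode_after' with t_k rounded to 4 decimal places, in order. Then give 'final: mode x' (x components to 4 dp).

1 1.5269 2->0
2 2.0123 0->3
3 3.1013 3->0
final: 0 8.0023

Mode 2: guard c·x = 7.3257 hit at Δt = 1.5269 (t = 1.5269), x⁻ = (7.3257) → reset → x⁺ = (6.3731), jump to mode 0
Mode 0: guard c·x = -5.1694 hit at Δt = 0.4854 (t = 2.0123), x⁻ = (5.1694) → reset → x⁺ = (5.3578), jump to mode 3
Mode 3: guard c·x = 12.5456 hit at Δt = 1.0890 (t = 3.1013), x⁻ = (12.5456) → reset → x⁺ = (10.6428), jump to mode 0
Mode 0: flow for 0.6562 to horizon, guard not reached → x = (8.0023)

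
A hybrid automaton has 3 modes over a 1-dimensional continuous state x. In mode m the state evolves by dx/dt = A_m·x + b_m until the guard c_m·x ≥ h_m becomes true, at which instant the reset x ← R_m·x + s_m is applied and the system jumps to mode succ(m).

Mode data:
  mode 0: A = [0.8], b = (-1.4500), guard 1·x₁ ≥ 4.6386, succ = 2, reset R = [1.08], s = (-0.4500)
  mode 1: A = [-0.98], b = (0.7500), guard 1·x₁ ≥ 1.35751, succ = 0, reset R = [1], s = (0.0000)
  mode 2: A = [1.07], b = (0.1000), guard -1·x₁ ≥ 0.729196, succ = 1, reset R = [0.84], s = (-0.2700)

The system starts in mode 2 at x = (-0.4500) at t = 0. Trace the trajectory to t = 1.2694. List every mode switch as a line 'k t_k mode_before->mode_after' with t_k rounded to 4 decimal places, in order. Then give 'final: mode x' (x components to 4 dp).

Mode 2: guard c·x = 0.7292 hit at Δt = 0.5405 (t = 0.5405), x⁻ = (-0.7292) → reset → x⁺ = (-0.8825), jump to mode 1
Mode 1: flow for 0.7289 to horizon, guard not reached → x = (-0.0413)

1 0.5405 2->1
final: 1 -0.0413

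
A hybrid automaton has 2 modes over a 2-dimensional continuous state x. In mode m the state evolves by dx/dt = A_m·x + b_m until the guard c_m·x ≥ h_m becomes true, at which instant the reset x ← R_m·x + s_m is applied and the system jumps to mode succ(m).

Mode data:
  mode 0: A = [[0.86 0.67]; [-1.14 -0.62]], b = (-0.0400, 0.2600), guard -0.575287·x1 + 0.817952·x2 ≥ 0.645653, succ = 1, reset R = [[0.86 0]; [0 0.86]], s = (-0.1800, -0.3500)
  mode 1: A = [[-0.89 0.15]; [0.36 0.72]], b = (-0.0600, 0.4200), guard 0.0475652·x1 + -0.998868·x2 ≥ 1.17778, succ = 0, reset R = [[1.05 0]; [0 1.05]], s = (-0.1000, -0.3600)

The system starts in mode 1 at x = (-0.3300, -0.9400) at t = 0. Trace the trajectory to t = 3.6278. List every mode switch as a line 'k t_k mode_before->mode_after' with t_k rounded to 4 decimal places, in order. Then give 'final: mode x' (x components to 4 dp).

1 0.5577 1->0
2 1.2692 0->1
3 2.4403 1->0
4 2.9567 0->1
final: 1 -1.0200 -1.2097

Mode 1: guard c·x = 1.1778 hit at Δt = 0.5577 (t = 0.5577), x⁻ = (-0.2978, -1.1933) → reset → x⁺ = (-0.4127, -1.6130), jump to mode 0
Mode 0: guard c·x = 0.6457 hit at Δt = 0.7115 (t = 1.2692), x⁻ = (-1.4704, -0.2448) → reset → x⁺ = (-1.4446, -0.5605), jump to mode 1
Mode 1: guard c·x = 1.1778 hit at Δt = 1.1711 (t = 2.4403), x⁻ = (-0.6537, -1.2102) → reset → x⁺ = (-0.7864, -1.6308), jump to mode 0
Mode 0: guard c·x = 0.6457 hit at Δt = 0.5164 (t = 2.9567), x⁻ = (-1.7250, -0.4239) → reset → x⁺ = (-1.6635, -0.7145), jump to mode 1
Mode 1: flow for 0.6711 to horizon, guard not reached → x = (-1.0200, -1.2097)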